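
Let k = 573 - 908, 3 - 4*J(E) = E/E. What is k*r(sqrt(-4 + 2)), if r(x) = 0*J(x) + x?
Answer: -335*I*sqrt(2) ≈ -473.76*I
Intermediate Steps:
J(E) = 1/2 (J(E) = 3/4 - E/(4*E) = 3/4 - 1/4*1 = 3/4 - 1/4 = 1/2)
k = -335
r(x) = x (r(x) = 0*(1/2) + x = 0 + x = x)
k*r(sqrt(-4 + 2)) = -335*sqrt(-4 + 2) = -335*I*sqrt(2)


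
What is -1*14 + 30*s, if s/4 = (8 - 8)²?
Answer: -14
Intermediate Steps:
s = 0 (s = 4*(8 - 8)² = 4*0² = 4*0 = 0)
-1*14 + 30*s = -1*14 + 30*0 = -14 + 0 = -14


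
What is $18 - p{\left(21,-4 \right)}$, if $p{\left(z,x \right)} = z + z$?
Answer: $-24$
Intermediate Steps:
$p{\left(z,x \right)} = 2 z$
$18 - p{\left(21,-4 \right)} = 18 - 2 \cdot 21 = 18 - 42 = -24$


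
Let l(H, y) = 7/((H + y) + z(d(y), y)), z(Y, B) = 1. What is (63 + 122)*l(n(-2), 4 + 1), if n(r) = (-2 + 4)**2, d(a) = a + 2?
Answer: 259/2 ≈ 129.50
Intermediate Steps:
d(a) = 2 + a
n(r) = 4 (n(r) = 2**2 = 4)
l(H, y) = 7/(1 + H + y) (l(H, y) = 7/((H + y) + 1) = 7/(1 + H + y))
(63 + 122)*l(n(-2), 4 + 1) = (63 + 122)*(7/(1 + 4 + (4 + 1))) = 185*(7/(1 + 4 + 5)) = 185*(7/10) = 259/2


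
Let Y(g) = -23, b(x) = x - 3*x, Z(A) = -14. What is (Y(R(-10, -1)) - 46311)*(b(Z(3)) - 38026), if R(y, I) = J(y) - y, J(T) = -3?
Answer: 1760599332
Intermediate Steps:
b(x) = -2*x
R(y, I) = -3 - y
(Y(R(-10, -1)) - 46311)*(b(Z(3)) - 38026) = (-23 - 46311)*(-2*(-14) - 38026) = -46334*(28 - 38026) = -46334*(-37998) = 1760599332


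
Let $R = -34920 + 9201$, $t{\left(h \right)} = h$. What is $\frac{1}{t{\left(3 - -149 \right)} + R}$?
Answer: $- \frac{1}{25567} \approx -3.9113 \cdot 10^{-5}$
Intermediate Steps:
$R = -25719$
$\frac{1}{t{\left(3 - -149 \right)} + R} = \frac{1}{\left(3 - -149\right) - 25719} = \frac{1}{\left(3 + 149\right) - 25719} = \frac{1}{152 - 25719} = \frac{1}{-25567} = - \frac{1}{25567}$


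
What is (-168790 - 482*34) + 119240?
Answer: -65938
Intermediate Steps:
(-168790 - 482*34) + 119240 = (-168790 - 16388) + 119240 = -185178 + 119240 = -65938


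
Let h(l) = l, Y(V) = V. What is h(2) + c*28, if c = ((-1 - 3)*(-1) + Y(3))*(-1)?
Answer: -194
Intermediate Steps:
c = -7 (c = ((-1 - 3)*(-1) + 3)*(-1) = (-4*(-1) + 3)*(-1) = (4 + 3)*(-1) = 7*(-1) = -7)
h(2) + c*28 = 2 - 7*28 = 2 - 196 = -194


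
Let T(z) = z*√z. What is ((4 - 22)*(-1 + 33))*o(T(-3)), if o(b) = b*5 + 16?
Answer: -9216 + 8640*I*√3 ≈ -9216.0 + 14965.0*I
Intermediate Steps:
T(z) = z^(3/2)
o(b) = 16 + 5*b (o(b) = 5*b + 16 = 16 + 5*b)
((4 - 22)*(-1 + 33))*o(T(-3)) = ((4 - 22)*(-1 + 33))*(16 + 5*(-3)^(3/2)) = (-18*32)*(16 + 5*(-3*I*√3)) = -576*(16 - 15*I*√3) = -9216 + 8640*I*√3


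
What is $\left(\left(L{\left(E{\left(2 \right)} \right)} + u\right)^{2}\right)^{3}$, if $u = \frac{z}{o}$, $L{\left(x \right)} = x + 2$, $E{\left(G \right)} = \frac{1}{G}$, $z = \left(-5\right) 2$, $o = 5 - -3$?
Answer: $\frac{15625}{4096} \approx 3.8147$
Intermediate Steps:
$o = 8$ ($o = 5 + 3 = 8$)
$z = -10$
$L{\left(x \right)} = 2 + x$
$u = - \frac{5}{4}$ ($u = - \frac{10}{8} = \left(-10\right) \frac{1}{8} = - \frac{5}{4} \approx -1.25$)
$\left(\left(L{\left(E{\left(2 \right)} \right)} + u\right)^{2}\right)^{3} = \left(\left(\left(2 + \frac{1}{2}\right) - \frac{5}{4}\right)^{2}\right)^{3} = \left(\left(\frac{5}{2} - \frac{5}{4}\right)^{2}\right)^{3} = \left(\left(\frac{5}{4}\right)^{2}\right)^{3} = \left(\frac{25}{16}\right)^{3} = \frac{15625}{4096}$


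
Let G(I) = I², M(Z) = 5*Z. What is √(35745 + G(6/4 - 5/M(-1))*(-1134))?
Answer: √114630/2 ≈ 169.29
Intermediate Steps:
√(35745 + G(6/4 - 5/M(-1))*(-1134)) = √(35745 + (6/4 - 5/(5*(-1)))²*(-1134)) = √(35745 + (6*(¼) - 5/(-5))²*(-1134)) = √(35745 + (3/2 - 5*(-⅕))²*(-1134)) = √(35745 + (3/2 + 1)²*(-1134)) = √(35745 + (5/2)²*(-1134)) = √(35745 + (25/4)*(-1134)) = √(35745 - 14175/2) = √(57315/2) = √114630/2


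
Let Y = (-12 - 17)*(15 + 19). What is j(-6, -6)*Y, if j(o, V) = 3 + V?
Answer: 2958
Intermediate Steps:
Y = -986 (Y = -29*34 = -986)
j(-6, -6)*Y = (3 - 6)*(-986) = -3*(-986) = 2958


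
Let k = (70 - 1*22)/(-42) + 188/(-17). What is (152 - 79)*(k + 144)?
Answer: 1144932/119 ≈ 9621.3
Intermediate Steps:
k = -1452/119 (k = (70 - 22)*(-1/42) + 188*(-1/17) = 48*(-1/42) - 188/17 = -8/7 - 188/17 = -1452/119 ≈ -12.202)
(152 - 79)*(k + 144) = (152 - 79)*(-1452/119 + 144) = 73*(15684/119) = 1144932/119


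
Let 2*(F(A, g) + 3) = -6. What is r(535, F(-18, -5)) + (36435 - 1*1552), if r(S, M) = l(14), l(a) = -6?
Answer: 34877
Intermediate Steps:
F(A, g) = -6 (F(A, g) = -3 + (1/2)*(-6) = -3 - 3 = -6)
r(S, M) = -6
r(535, F(-18, -5)) + (36435 - 1*1552) = -6 + (36435 - 1*1552) = -6 + (36435 - 1552) = -6 + 34883 = 34877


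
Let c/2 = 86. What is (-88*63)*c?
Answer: -953568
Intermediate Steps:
c = 172 (c = 2*86 = 172)
(-88*63)*c = -88*63*172 = -5544*172 = -953568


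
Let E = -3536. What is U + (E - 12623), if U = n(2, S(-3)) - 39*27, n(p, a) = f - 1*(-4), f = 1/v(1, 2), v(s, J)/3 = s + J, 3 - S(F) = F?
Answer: -154871/9 ≈ -17208.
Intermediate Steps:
S(F) = 3 - F
v(s, J) = 3*J + 3*s (v(s, J) = 3*(s + J) = 3*(J + s) = 3*J + 3*s)
f = ⅑ (f = 1/(3*2 + 3*1) = 1/(6 + 3) = 1/9 = 1*(⅑) = ⅑ ≈ 0.11111)
n(p, a) = 37/9 (n(p, a) = ⅑ - 1*(-4) = ⅑ + 4 = 37/9)
U = -9440/9 (U = 37/9 - 39*27 = 37/9 - 1053 = -9440/9 ≈ -1048.9)
U + (E - 12623) = -9440/9 + (-3536 - 12623) = -9440/9 - 16159 = -154871/9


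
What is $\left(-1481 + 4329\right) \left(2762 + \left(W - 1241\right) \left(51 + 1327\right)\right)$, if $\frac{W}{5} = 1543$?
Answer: $25415364032$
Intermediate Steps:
$W = 7715$ ($W = 5 \cdot 1543 = 7715$)
$\left(-1481 + 4329\right) \left(2762 + \left(W - 1241\right) \left(51 + 1327\right)\right) = \left(-1481 + 4329\right) \left(2762 + \left(7715 - 1241\right) \left(51 + 1327\right)\right) = 2848 \left(2762 + 6474 \cdot 1378\right) = 2848 \left(2762 + 8921172\right) = 2848 \cdot 8923934 = 25415364032$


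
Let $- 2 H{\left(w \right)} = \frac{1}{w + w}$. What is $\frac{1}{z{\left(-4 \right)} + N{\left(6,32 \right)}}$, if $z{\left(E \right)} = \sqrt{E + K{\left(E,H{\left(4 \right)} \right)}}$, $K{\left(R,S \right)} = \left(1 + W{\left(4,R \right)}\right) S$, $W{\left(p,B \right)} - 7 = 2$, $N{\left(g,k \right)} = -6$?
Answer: $- \frac{48}{325} - \frac{2 i \sqrt{74}}{325} \approx -0.14769 - 0.052937 i$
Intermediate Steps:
$W{\left(p,B \right)} = 9$ ($W{\left(p,B \right)} = 7 + 2 = 9$)
$H{\left(w \right)} = - \frac{1}{4 w}$ ($H{\left(w \right)} = - \frac{1}{2 \left(w + w\right)} = - \frac{1}{2 \cdot 2 w} = - \frac{\frac{1}{2} \frac{1}{w}}{2} = - \frac{1}{4 w}$)
$K{\left(R,S \right)} = 10 S$ ($K{\left(R,S \right)} = \left(1 + 9\right) S = 10 S$)
$z{\left(E \right)} = \sqrt{- \frac{5}{8} + E}$ ($z{\left(E \right)} = \sqrt{E + 10 \left(- \frac{1}{4 \cdot 4}\right)} = \sqrt{E + 10 \left(\left(- \frac{1}{4}\right) \frac{1}{4}\right)} = \sqrt{E + 10 \left(- \frac{1}{16}\right)} = \sqrt{E - \frac{5}{8}} = \sqrt{- \frac{5}{8} + E}$)
$\frac{1}{z{\left(-4 \right)} + N{\left(6,32 \right)}} = \frac{1}{\frac{\sqrt{-10 + 16 \left(-4\right)}}{4} - 6} = \frac{1}{\frac{\sqrt{-10 - 64}}{4} - 6} = \frac{1}{\frac{\sqrt{-74}}{4} - 6} = \frac{1}{\frac{i \sqrt{74}}{4} - 6} = \frac{1}{-6 + \frac{i \sqrt{74}}{4}}$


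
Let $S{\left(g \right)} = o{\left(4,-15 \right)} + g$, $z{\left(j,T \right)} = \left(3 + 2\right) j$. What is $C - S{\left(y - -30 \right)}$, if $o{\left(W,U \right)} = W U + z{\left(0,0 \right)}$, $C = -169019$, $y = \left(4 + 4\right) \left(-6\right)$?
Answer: $-168941$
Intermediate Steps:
$y = -48$ ($y = 8 \left(-6\right) = -48$)
$z{\left(j,T \right)} = 5 j$
$o{\left(W,U \right)} = U W$ ($o{\left(W,U \right)} = W U + 5 \cdot 0 = U W + 0 = U W$)
$S{\left(g \right)} = -60 + g$ ($S{\left(g \right)} = \left(-15\right) 4 + g = -60 + g$)
$C - S{\left(y - -30 \right)} = -169019 - \left(-60 - 18\right) = -169019 - -78 = -169019 + 78 = -168941$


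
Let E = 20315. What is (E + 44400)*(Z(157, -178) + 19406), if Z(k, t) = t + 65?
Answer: 1248546495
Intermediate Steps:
Z(k, t) = 65 + t
(E + 44400)*(Z(157, -178) + 19406) = (20315 + 44400)*((65 - 178) + 19406) = 64715*(-113 + 19406) = 64715*19293 = 1248546495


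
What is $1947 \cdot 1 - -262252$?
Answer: $264199$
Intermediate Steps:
$1947 \cdot 1 - -262252 = 1947 + 262252 = 264199$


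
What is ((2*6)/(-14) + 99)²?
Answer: 471969/49 ≈ 9632.0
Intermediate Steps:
((2*6)/(-14) + 99)² = (12*(-1/14) + 99)² = (-6/7 + 99)² = (687/7)² = 471969/49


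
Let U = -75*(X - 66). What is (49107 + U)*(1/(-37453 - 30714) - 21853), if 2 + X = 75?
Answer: -72370344005064/68167 ≈ -1.0617e+9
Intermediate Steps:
X = 73 (X = -2 + 75 = 73)
U = -525 (U = -75*(73 - 66) = -75*7 = -525)
(49107 + U)*(1/(-37453 - 30714) - 21853) = (49107 - 525)*(1/(-37453 - 30714) - 21853) = 48582*(1/(-68167) - 21853) = 48582*(-1/68167 - 21853) = 48582*(-1489653452/68167) = -72370344005064/68167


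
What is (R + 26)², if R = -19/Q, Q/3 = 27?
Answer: 4355569/6561 ≈ 663.86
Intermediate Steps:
Q = 81 (Q = 3*27 = 81)
R = -19/81 ≈ -0.23457
(R + 26)² = (-19/81 + 26)² = (2087/81)² = 4355569/6561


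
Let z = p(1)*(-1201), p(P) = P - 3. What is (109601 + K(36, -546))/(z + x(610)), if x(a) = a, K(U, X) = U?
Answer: 109637/3012 ≈ 36.400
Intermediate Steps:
p(P) = -3 + P
z = 2402 (z = (-3 + 1)*(-1201) = -2*(-1201) = 2402)
(109601 + K(36, -546))/(z + x(610)) = (109601 + 36)/(2402 + 610) = 109637/3012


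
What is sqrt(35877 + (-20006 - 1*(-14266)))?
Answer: sqrt(30137) ≈ 173.60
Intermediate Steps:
sqrt(35877 + (-20006 - 1*(-14266))) = sqrt(35877 + (-20006 + 14266)) = sqrt(35877 - 5740) = sqrt(30137)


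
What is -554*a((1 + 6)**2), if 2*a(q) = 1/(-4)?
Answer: 277/4 ≈ 69.250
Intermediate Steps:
a(q) = -1/8 (a(q) = (1/2)/(-4) = (1/2)*(-1/4) = -1/8)
-554*a((1 + 6)**2) = -554*(-1/8) = 277/4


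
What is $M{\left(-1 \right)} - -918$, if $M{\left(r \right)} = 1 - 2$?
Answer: $917$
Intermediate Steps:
$M{\left(r \right)} = -1$ ($M{\left(r \right)} = 1 - 2 = -1$)
$M{\left(-1 \right)} - -918 = -1 - -918 = -1 + 918 = 917$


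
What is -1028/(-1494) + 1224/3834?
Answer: 53426/53037 ≈ 1.0073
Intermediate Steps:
-1028/(-1494) + 1224/3834 = -1028*(-1/1494) + 1224*(1/3834) = 514/747 + 68/213 = 53426/53037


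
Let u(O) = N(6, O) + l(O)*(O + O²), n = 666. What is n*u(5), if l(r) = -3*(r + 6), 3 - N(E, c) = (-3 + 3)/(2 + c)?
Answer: -657342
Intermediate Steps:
N(E, c) = 3 (N(E, c) = 3 - (-3 + 3)/(2 + c) = 3 - 0/(2 + c) = 3 - 1*0 = 3 + 0 = 3)
l(r) = -18 - 3*r (l(r) = -3*(6 + r) = -18 - 3*r)
u(O) = 3 + (-18 - 3*O)*(O + O²)
n*u(5) = 666*(3 - 21*5² - 18*5 - 3*5³) = 666*(3 - 21*25 - 90 - 3*125) = 666*(3 - 525 - 90 - 375) = 666*(-987) = -657342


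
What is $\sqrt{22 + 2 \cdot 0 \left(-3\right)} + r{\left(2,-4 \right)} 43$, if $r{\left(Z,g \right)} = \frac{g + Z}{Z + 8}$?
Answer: $- \frac{43}{5} + \sqrt{22} \approx -3.9096$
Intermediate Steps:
$r{\left(Z,g \right)} = \frac{Z + g}{8 + Z}$
$\sqrt{22 + 2 \cdot 0 \left(-3\right)} + r{\left(2,-4 \right)} 43 = \sqrt{22 + 2 \cdot 0 \left(-3\right)} + \frac{2 - 4}{8 + 2} \cdot 43 = \sqrt{22 + 0 \left(-3\right)} + \frac{1}{10} \left(-2\right) 43 = \sqrt{22 + 0} + \frac{1}{10} \left(-2\right) 43 = \sqrt{22} - \frac{43}{5} = - \frac{43}{5} + \sqrt{22}$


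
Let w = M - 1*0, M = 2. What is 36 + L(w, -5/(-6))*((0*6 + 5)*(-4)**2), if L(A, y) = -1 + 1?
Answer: 36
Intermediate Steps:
w = 2 (w = 2 - 1*0 = 2 + 0 = 2)
L(A, y) = 0
36 + L(w, -5/(-6))*((0*6 + 5)*(-4)**2) = 36 + 0*((0*6 + 5)*(-4)**2) = 36 + 0*((0 + 5)*16) = 36 + 0*(5*16) = 36 + 0*80 = 36 + 0 = 36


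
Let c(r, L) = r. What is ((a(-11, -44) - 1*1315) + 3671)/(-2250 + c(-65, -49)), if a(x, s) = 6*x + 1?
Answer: -2291/2315 ≈ -0.98963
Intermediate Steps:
a(x, s) = 1 + 6*x
((a(-11, -44) - 1*1315) + 3671)/(-2250 + c(-65, -49)) = (((1 + 6*(-11)) - 1*1315) + 3671)/(-2250 - 65) = (((1 - 66) - 1315) + 3671)/(-2315) = ((-65 - 1315) + 3671)*(-1/2315) = (-1380 + 3671)*(-1/2315) = 2291*(-1/2315) = -2291/2315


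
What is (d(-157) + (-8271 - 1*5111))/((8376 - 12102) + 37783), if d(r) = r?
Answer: -13539/34057 ≈ -0.39754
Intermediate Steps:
(d(-157) + (-8271 - 1*5111))/((8376 - 12102) + 37783) = (-157 + (-8271 - 1*5111))/((8376 - 12102) + 37783) = (-157 + (-8271 - 5111))/(-3726 + 37783) = (-157 - 13382)/34057 = -13539*1/34057 = -13539/34057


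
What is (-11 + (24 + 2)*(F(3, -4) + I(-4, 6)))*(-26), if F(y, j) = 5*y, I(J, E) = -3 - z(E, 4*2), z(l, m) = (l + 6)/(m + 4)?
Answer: -7150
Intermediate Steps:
z(l, m) = (6 + l)/(4 + m)
I(J, E) = -7/2 - E/12 (I(J, E) = -3 - (6 + E)/(4 + 4*2) = -3 - (6 + E)/(4 + 8) = -3 - (6 + E)/12 = -3 - (1/2 + E/12) = -3 + (-1/2 - E/12) = -7/2 - E/12)
(-11 + (24 + 2)*(F(3, -4) + I(-4, 6)))*(-26) = (-11 + (24 + 2)*(5*3 + (-7/2 - 1/12*6)))*(-26) = (-11 + 26*(15 + (-7/2 - 1/2)))*(-26) = (-11 + 26*(15 - 4))*(-26) = (-11 + 26*11)*(-26) = (-11 + 286)*(-26) = 275*(-26) = -7150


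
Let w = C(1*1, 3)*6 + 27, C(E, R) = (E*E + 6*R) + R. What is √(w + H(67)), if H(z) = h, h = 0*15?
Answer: √159 ≈ 12.610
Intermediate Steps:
h = 0
H(z) = 0
C(E, R) = E² + 7*R (C(E, R) = (E² + 6*R) + R = E² + 7*R)
w = 159 (w = ((1*1)² + 7*3)*6 + 27 = (1² + 21)*6 + 27 = (1 + 21)*6 + 27 = 22*6 + 27 = 132 + 27 = 159)
√(w + H(67)) = √(159 + 0) = √159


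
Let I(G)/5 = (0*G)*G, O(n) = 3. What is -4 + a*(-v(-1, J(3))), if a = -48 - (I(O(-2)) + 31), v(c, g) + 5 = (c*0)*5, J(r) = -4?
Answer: -399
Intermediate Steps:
v(c, g) = -5 (v(c, g) = -5 + (c*0)*5 = -5 + 0*5 = -5 + 0 = -5)
I(G) = 0 (I(G) = 5*((0*G)*G) = 5*(0*G) = 5*0 = 0)
a = -79 (a = -48 - (0 + 31) = -48 - 1*31 = -48 - 31 = -79)
-4 + a*(-v(-1, J(3))) = -4 - (-79)*(-5) = -4 - 79*5 = -4 - 395 = -399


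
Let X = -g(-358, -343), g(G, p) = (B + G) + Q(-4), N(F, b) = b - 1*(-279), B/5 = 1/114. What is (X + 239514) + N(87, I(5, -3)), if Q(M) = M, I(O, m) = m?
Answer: 27377323/114 ≈ 2.4015e+5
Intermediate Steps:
B = 5/114 ≈ 0.043860
N(F, b) = 279 + b (N(F, b) = b + 279 = 279 + b)
g(G, p) = -451/114 + G (g(G, p) = (5/114 + G) - 4 = -451/114 + G)
X = 41263/114 (X = -(-451/114 - 358) = -1*(-41263/114) = 41263/114 ≈ 361.96)
(X + 239514) + N(87, I(5, -3)) = (41263/114 + 239514) + (279 - 3) = 27345859/114 + 276 = 27377323/114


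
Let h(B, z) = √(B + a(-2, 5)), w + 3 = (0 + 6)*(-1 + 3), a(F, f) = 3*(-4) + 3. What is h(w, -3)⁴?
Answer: 0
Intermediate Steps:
a(F, f) = -9 (a(F, f) = -12 + 3 = -9)
w = 9 (w = -3 + (0 + 6)*(-1 + 3) = -3 + 6*2 = -3 + 12 = 9)
h(B, z) = √(-9 + B) (h(B, z) = √(B - 9) = √(-9 + B))
h(w, -3)⁴ = (√(-9 + 9))⁴ = (√0)⁴ = 0⁴ = 0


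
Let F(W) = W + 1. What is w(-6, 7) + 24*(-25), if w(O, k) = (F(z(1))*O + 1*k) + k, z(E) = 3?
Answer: -610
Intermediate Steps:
F(W) = 1 + W
w(O, k) = 2*k + 4*O (w(O, k) = ((1 + 3)*O + 1*k) + k = (4*O + k) + k = (k + 4*O) + k = 2*k + 4*O)
w(-6, 7) + 24*(-25) = (2*7 + 4*(-6)) + 24*(-25) = (14 - 24) - 600 = -10 - 600 = -610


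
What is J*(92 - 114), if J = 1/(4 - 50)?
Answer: 11/23 ≈ 0.47826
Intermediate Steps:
J = -1/46 (J = 1/(-46) = -1/46 ≈ -0.021739)
J*(92 - 114) = -(92 - 114)/46 = -1/46*(-22) = 11/23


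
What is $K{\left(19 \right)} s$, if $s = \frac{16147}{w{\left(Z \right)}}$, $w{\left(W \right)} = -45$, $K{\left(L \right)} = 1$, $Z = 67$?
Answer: $- \frac{16147}{45} \approx -358.82$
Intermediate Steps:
$s = - \frac{16147}{45}$ ($s = \frac{16147}{-45} = 16147 \left(- \frac{1}{45}\right) = - \frac{16147}{45} \approx -358.82$)
$K{\left(19 \right)} s = 1 \left(- \frac{16147}{45}\right) = - \frac{16147}{45}$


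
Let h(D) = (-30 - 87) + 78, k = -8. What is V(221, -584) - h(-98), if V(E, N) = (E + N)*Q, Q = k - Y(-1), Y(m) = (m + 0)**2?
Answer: 3306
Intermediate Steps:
Y(m) = m**2
Q = -9 (Q = -8 - 1*(-1)**2 = -8 - 1*1 = -8 - 1 = -9)
h(D) = -39 (h(D) = -117 + 78 = -39)
V(E, N) = -9*E - 9*N (V(E, N) = (E + N)*(-9) = -9*E - 9*N)
V(221, -584) - h(-98) = (-9*221 - 9*(-584)) - 1*(-39) = (-1989 + 5256) + 39 = 3267 + 39 = 3306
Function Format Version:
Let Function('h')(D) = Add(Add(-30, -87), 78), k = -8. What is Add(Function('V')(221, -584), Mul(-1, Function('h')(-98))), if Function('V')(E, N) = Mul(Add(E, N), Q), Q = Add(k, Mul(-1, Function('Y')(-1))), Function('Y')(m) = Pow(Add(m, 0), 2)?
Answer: 3306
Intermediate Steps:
Function('Y')(m) = Pow(m, 2)
Q = -9 (Q = Add(-8, Mul(-1, Pow(-1, 2))) = Add(-8, Mul(-1, 1)) = Add(-8, -1) = -9)
Function('h')(D) = -39 (Function('h')(D) = Add(-117, 78) = -39)
Function('V')(E, N) = Add(Mul(-9, E), Mul(-9, N)) (Function('V')(E, N) = Mul(Add(E, N), -9) = Add(Mul(-9, E), Mul(-9, N)))
Add(Function('V')(221, -584), Mul(-1, Function('h')(-98))) = Add(Add(Mul(-9, 221), Mul(-9, -584)), Mul(-1, -39)) = Add(Add(-1989, 5256), 39) = Add(3267, 39) = 3306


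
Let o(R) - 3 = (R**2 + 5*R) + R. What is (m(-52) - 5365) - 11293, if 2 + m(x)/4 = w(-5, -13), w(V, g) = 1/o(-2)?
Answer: -83334/5 ≈ -16667.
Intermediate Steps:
o(R) = 3 + R**2 + 6*R (o(R) = 3 + ((R**2 + 5*R) + R) = 3 + (R**2 + 6*R) = 3 + R**2 + 6*R)
w(V, g) = -1/5 (w(V, g) = 1/(3 + (-2)**2 + 6*(-2)) = 1/(3 + 4 - 12) = 1/(-5) = -1/5)
m(x) = -44/5 (m(x) = -8 + 4*(-1/5) = -8 - 4/5 = -44/5)
(m(-52) - 5365) - 11293 = (-44/5 - 5365) - 11293 = -26869/5 - 11293 = -83334/5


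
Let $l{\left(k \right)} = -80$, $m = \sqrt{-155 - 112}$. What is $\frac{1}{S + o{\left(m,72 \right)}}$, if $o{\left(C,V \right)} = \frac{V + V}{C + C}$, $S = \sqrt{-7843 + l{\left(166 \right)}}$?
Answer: $\frac{89 i}{- 89 \sqrt{7923} + 24 \sqrt{267}} \approx - 0.01182 i$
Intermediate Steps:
$m = i \sqrt{267}$ ($m = \sqrt{-267} = i \sqrt{267} \approx 16.34 i$)
$S = i \sqrt{7923}$ ($S = \sqrt{-7843 - 80} = \sqrt{-7923} = i \sqrt{7923} \approx 89.011 i$)
$o{\left(C,V \right)} = \frac{V}{C}$ ($o{\left(C,V \right)} = \frac{2 V}{2 C} = 2 V \frac{1}{2 C} = \frac{V}{C}$)
$\frac{1}{S + o{\left(m,72 \right)}} = \frac{1}{i \sqrt{7923} + \frac{72}{i \sqrt{267}}} = \frac{1}{i \sqrt{7923} + 72 \left(- \frac{i \sqrt{267}}{267}\right)} = \frac{1}{i \sqrt{7923} - \frac{24 i \sqrt{267}}{89}}$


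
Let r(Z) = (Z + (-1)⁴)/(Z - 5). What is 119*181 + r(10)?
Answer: 107706/5 ≈ 21541.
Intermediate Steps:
r(Z) = (1 + Z)/(-5 + Z) (r(Z) = (Z + 1)/(-5 + Z) = (1 + Z)/(-5 + Z))
119*181 + r(10) = 119*181 + (1 + 10)/(-5 + 10) = 21539 + 11/5 = 107706/5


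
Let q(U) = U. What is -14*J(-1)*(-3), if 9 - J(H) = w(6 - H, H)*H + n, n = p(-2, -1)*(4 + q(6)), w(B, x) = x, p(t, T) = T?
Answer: 756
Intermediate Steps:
n = -10 (n = -(4 + 6) = -1*10 = -10)
J(H) = 19 - H² (J(H) = 9 - (H*H - 10) = 9 - (H² - 10) = 9 - (-10 + H²) = 9 + (10 - H²) = 19 - H²)
-14*J(-1)*(-3) = -14*(19 - 1*(-1)²)*(-3) = -14*(19 - 1*1)*(-3) = -14*(19 - 1)*(-3) = -14*18*(-3) = -252*(-3) = 756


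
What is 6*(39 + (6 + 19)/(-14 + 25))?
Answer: 2724/11 ≈ 247.64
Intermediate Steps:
6*(39 + (6 + 19)/(-14 + 25)) = 6*(39 + 25/11) = 6*(454/11) = 2724/11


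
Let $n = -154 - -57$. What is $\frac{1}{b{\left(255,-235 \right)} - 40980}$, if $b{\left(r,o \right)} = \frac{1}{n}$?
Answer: $- \frac{97}{3975061} \approx -2.4402 \cdot 10^{-5}$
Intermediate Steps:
$n = -97$ ($n = -154 + 57 = -97$)
$b{\left(r,o \right)} = - \frac{1}{97}$ ($b{\left(r,o \right)} = \frac{1}{-97} = - \frac{1}{97}$)
$\frac{1}{b{\left(255,-235 \right)} - 40980} = \frac{1}{- \frac{1}{97} - 40980} = \frac{1}{- \frac{3975061}{97}} = - \frac{97}{3975061}$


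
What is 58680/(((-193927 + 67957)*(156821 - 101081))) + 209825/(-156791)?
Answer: -240736873224/179888666165 ≈ -1.3383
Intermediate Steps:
58680/(((-193927 + 67957)*(156821 - 101081))) + 209825/(-156791) = 58680/((-125970*55740)) + 209825*(-1/156791) = 58680/(-7021567800) - 209825/156791 = 58680*(-1/7021567800) - 209825/156791 = -163/19504355 - 209825/156791 = -240736873224/179888666165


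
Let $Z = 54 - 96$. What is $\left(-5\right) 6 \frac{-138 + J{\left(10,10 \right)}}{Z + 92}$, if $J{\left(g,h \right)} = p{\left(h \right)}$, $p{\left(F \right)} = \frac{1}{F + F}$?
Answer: $\frac{8277}{100} \approx 82.77$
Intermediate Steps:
$p{\left(F \right)} = \frac{1}{2 F}$
$Z = -42$
$J{\left(g,h \right)} = \frac{1}{2 h}$
$\left(-5\right) 6 \frac{-138 + J{\left(10,10 \right)}}{Z + 92} = \left(-5\right) 6 \frac{-138 + \frac{1}{2 \cdot 10}}{-42 + 92} = - 30 \frac{-138 + \frac{1}{2} \cdot \frac{1}{10}}{50} = - 30 \left(-138 + \frac{1}{20}\right) \frac{1}{50} = - 30 \left(\left(- \frac{2759}{20}\right) \frac{1}{50}\right) = \left(-30\right) \left(- \frac{2759}{1000}\right) = \frac{8277}{100}$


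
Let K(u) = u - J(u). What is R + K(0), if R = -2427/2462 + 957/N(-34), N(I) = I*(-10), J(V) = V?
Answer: 765477/418540 ≈ 1.8289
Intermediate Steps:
N(I) = -10*I
R = 765477/418540 (R = -2427/2462 + 957/((-10*(-34))) = -2427*1/2462 + 957/340 = -2427/2462 + 957*(1/340) = -2427/2462 + 957/340 = 765477/418540 ≈ 1.8289)
K(u) = 0 (K(u) = u - u = 0)
R + K(0) = 765477/418540 + 0 = 765477/418540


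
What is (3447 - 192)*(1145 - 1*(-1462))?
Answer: 8485785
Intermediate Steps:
(3447 - 192)*(1145 - 1*(-1462)) = 3255*(1145 + 1462) = 3255*2607 = 8485785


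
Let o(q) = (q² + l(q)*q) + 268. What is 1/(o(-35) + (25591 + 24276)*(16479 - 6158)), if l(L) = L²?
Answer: 1/514635925 ≈ 1.9431e-9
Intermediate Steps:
o(q) = 268 + q² + q³ (o(q) = (q² + q²*q) + 268 = (q² + q³) + 268 = 268 + q² + q³)
1/(o(-35) + (25591 + 24276)*(16479 - 6158)) = 1/((268 + (-35)² + (-35)³) + (25591 + 24276)*(16479 - 6158)) = 1/((268 + 1225 - 42875) + 49867*10321) = 1/(-41382 + 514677307) = 1/514635925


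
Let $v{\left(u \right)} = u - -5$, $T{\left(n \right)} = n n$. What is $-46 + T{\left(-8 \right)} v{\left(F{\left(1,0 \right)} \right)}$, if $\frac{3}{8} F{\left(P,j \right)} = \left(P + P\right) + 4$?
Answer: $1298$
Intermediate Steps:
$F{\left(P,j \right)} = \frac{32}{3} + \frac{16 P}{3}$ ($F{\left(P,j \right)} = \frac{8 \left(\left(P + P\right) + 4\right)}{3} = \frac{8 \left(2 P + 4\right)}{3} = \frac{8 \left(4 + 2 P\right)}{3} = \frac{32}{3} + \frac{16 P}{3}$)
$T{\left(n \right)} = n^{2}$
$v{\left(u \right)} = 5 + u$ ($v{\left(u \right)} = u + 5 = 5 + u$)
$-46 + T{\left(-8 \right)} v{\left(F{\left(1,0 \right)} \right)} = -46 + \left(-8\right)^{2} \left(5 + \left(\frac{32}{3} + \frac{16}{3} \cdot 1\right)\right) = -46 + 64 \left(5 + \left(\frac{32}{3} + \frac{16}{3}\right)\right) = -46 + 64 \left(5 + 16\right) = -46 + 64 \cdot 21 = -46 + 1344 = 1298$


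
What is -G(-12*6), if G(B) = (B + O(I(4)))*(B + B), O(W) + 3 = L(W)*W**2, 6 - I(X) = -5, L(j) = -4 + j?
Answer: 111168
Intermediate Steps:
I(X) = 11 (I(X) = 6 - 1*(-5) = 6 + 5 = 11)
O(W) = -3 + W**2*(-4 + W) (O(W) = -3 + (-4 + W)*W**2 = -3 + W**2*(-4 + W))
G(B) = 2*B*(844 + B) (G(B) = (B + (-3 + 11**2*(-4 + 11)))*(B + B) = (B + (-3 + 121*7))*(2*B) = (B + (-3 + 847))*(2*B) = (B + 844)*(2*B) = (844 + B)*(2*B) = 2*B*(844 + B))
-G(-12*6) = -2*(-12*6)*(844 - 12*6) = -2*(-72)*(844 - 72) = -2*(-72)*772 = -1*(-111168) = 111168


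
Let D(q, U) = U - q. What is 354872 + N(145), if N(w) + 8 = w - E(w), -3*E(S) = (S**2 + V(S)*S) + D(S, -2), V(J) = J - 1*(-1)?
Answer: 369025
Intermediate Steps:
V(J) = 1 + J (V(J) = J + 1 = 1 + J)
E(S) = 2/3 - S**2/3 + S/3 - S*(1 + S)/3 (E(S) = -((S**2 + (1 + S)*S) + (-2 - S))/3 = -((S**2 + S*(1 + S)) + (-2 - S))/3 = -(-2 + S**2 - S + S*(1 + S))/3 = 2/3 - S**2/3 + S/3 - S*(1 + S)/3)
N(w) = -26/3 + w + 2*w**2/3 (N(w) = -8 + (w - (2/3 - 2*w**2/3)) = -8 + (w + (-2/3 + 2*w**2/3)) = -8 + (-2/3 + w + 2*w**2/3) = -26/3 + w + 2*w**2/3)
354872 + N(145) = 354872 + (-26/3 + 145 + (2/3)*145**2) = 354872 + (-26/3 + 145 + (2/3)*21025) = 354872 + (-26/3 + 145 + 42050/3) = 354872 + 14153 = 369025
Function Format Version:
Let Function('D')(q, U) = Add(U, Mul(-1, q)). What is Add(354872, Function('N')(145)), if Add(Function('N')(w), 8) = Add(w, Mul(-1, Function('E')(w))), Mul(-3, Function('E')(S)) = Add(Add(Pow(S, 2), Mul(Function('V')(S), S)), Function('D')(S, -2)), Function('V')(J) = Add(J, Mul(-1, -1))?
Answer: 369025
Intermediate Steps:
Function('V')(J) = Add(1, J) (Function('V')(J) = Add(J, 1) = Add(1, J))
Function('E')(S) = Add(Rational(2, 3), Mul(Rational(-1, 3), Pow(S, 2)), Mul(Rational(1, 3), S), Mul(Rational(-1, 3), S, Add(1, S))) (Function('E')(S) = Mul(Rational(-1, 3), Add(Add(Pow(S, 2), Mul(Add(1, S), S)), Add(-2, Mul(-1, S)))) = Mul(Rational(-1, 3), Add(Add(Pow(S, 2), Mul(S, Add(1, S))), Add(-2, Mul(-1, S)))) = Mul(Rational(-1, 3), Add(-2, Pow(S, 2), Mul(-1, S), Mul(S, Add(1, S)))) = Add(Rational(2, 3), Mul(Rational(-1, 3), Pow(S, 2)), Mul(Rational(1, 3), S), Mul(Rational(-1, 3), S, Add(1, S))))
Function('N')(w) = Add(Rational(-26, 3), w, Mul(Rational(2, 3), Pow(w, 2))) (Function('N')(w) = Add(-8, Add(w, Mul(-1, Add(Rational(2, 3), Mul(Rational(-2, 3), Pow(w, 2)))))) = Add(-8, Add(w, Add(Rational(-2, 3), Mul(Rational(2, 3), Pow(w, 2))))) = Add(-8, Add(Rational(-2, 3), w, Mul(Rational(2, 3), Pow(w, 2)))) = Add(Rational(-26, 3), w, Mul(Rational(2, 3), Pow(w, 2))))
Add(354872, Function('N')(145)) = Add(354872, Add(Rational(-26, 3), 145, Mul(Rational(2, 3), Pow(145, 2)))) = Add(354872, Add(Rational(-26, 3), 145, Mul(Rational(2, 3), 21025))) = Add(354872, Add(Rational(-26, 3), 145, Rational(42050, 3))) = Add(354872, 14153) = 369025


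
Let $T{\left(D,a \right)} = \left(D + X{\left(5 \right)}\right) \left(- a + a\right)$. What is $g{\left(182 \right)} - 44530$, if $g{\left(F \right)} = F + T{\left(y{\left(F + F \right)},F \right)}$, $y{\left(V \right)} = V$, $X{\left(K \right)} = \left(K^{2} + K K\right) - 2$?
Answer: $-44348$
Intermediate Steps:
$X{\left(K \right)} = -2 + 2 K^{2}$ ($X{\left(K \right)} = \left(K^{2} + K^{2}\right) - 2 = 2 K^{2} - 2 = -2 + 2 K^{2}$)
$T{\left(D,a \right)} = 0$ ($T{\left(D,a \right)} = \left(D - \left(2 - 2 \cdot 5^{2}\right)\right) \left(- a + a\right) = \left(D + \left(-2 + 2 \cdot 25\right)\right) 0 = \left(D + \left(-2 + 50\right)\right) 0 = \left(D + 48\right) 0 = \left(48 + D\right) 0 = 0$)
$g{\left(F \right)} = F$ ($g{\left(F \right)} = F + 0 = F$)
$g{\left(182 \right)} - 44530 = 182 - 44530 = -44348$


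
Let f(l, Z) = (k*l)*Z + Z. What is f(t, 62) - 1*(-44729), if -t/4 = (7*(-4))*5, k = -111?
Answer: -3809129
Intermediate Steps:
t = 560 (t = -4*7*(-4)*5 = -(-112)*5 = -4*(-140) = 560)
f(l, Z) = Z - 111*Z*l (f(l, Z) = (-111*l)*Z + Z = -111*Z*l + Z = Z - 111*Z*l)
f(t, 62) - 1*(-44729) = 62*(1 - 111*560) - 1*(-44729) = 62*(1 - 62160) + 44729 = 62*(-62159) + 44729 = -3853858 + 44729 = -3809129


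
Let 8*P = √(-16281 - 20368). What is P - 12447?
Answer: -12447 + I*√36649/8 ≈ -12447.0 + 23.93*I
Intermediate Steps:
P = I*√36649/8 (P = √(-16281 - 20368)/8 = √(-36649)/8 = (I*√36649)/8 = I*√36649/8 ≈ 23.93*I)
P - 12447 = I*√36649/8 - 12447 = -12447 + I*√36649/8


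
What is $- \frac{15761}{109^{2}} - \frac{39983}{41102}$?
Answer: $- \frac{1122846645}{488332862} \approx -2.2993$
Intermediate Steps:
$- \frac{15761}{109^{2}} - \frac{39983}{41102} = - \frac{15761}{11881} - \frac{39983}{41102} = - \frac{1122846645}{488332862}$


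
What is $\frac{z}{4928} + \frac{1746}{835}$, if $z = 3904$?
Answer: $\frac{185377}{64295} \approx 2.8832$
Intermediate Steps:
$\frac{z}{4928} + \frac{1746}{835} = \frac{3904}{4928} + \frac{1746}{835} = 3904 \cdot \frac{1}{4928} + 1746 \cdot \frac{1}{835} = \frac{61}{77} + \frac{1746}{835} = \frac{185377}{64295}$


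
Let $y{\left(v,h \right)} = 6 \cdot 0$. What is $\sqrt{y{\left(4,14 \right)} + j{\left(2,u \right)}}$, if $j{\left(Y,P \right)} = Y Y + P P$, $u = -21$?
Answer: $\sqrt{445} \approx 21.095$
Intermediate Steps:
$j{\left(Y,P \right)} = P^{2} + Y^{2}$ ($j{\left(Y,P \right)} = Y^{2} + P^{2} = P^{2} + Y^{2}$)
$y{\left(v,h \right)} = 0$
$\sqrt{y{\left(4,14 \right)} + j{\left(2,u \right)}} = \sqrt{0 + \left(\left(-21\right)^{2} + 2^{2}\right)} = \sqrt{0 + \left(441 + 4\right)} = \sqrt{0 + 445} = \sqrt{445}$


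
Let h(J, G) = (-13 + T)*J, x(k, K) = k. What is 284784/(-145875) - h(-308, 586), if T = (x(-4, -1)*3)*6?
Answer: -1273097428/48625 ≈ -26182.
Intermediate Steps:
T = -72 (T = -4*3*6 = -12*6 = -72)
h(J, G) = -85*J (h(J, G) = (-13 - 72)*J = -85*J)
284784/(-145875) - h(-308, 586) = 284784/(-145875) - (-85)*(-308) = 284784*(-1/145875) - 1*26180 = -94928/48625 - 26180 = -1273097428/48625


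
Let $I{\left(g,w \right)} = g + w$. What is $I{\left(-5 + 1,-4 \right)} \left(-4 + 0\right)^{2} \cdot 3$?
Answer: $-384$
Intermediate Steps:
$I{\left(-5 + 1,-4 \right)} \left(-4 + 0\right)^{2} \cdot 3 = \left(\left(-5 + 1\right) - 4\right) \left(-4 + 0\right)^{2} \cdot 3 = \left(-4 - 4\right) \left(-4\right)^{2} \cdot 3 = - 8 \cdot 16 \cdot 3 = \left(-8\right) 48 = -384$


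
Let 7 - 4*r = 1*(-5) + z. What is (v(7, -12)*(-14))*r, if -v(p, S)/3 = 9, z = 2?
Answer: 945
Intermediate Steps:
v(p, S) = -27 (v(p, S) = -3*9 = -27)
r = 5/2 (r = 7/4 - (1*(-5) + 2)/4 = 7/4 - (-5 + 2)/4 = 7/4 - ¼*(-3) = 7/4 + ¾ = 5/2 ≈ 2.5000)
(v(7, -12)*(-14))*r = -27*(-14)*(5/2) = 378*(5/2) = 945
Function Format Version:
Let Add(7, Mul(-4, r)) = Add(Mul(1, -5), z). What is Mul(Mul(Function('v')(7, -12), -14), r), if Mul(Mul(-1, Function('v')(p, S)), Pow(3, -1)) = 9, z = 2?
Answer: 945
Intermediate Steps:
Function('v')(p, S) = -27 (Function('v')(p, S) = Mul(-3, 9) = -27)
r = Rational(5, 2) (r = Add(Rational(7, 4), Mul(Rational(-1, 4), Add(Mul(1, -5), 2))) = Add(Rational(7, 4), Mul(Rational(-1, 4), Add(-5, 2))) = Add(Rational(7, 4), Mul(Rational(-1, 4), -3)) = Add(Rational(7, 4), Rational(3, 4)) = Rational(5, 2) ≈ 2.5000)
Mul(Mul(Function('v')(7, -12), -14), r) = Mul(Mul(-27, -14), Rational(5, 2)) = Mul(378, Rational(5, 2)) = 945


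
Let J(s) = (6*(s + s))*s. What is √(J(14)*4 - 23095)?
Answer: I*√13687 ≈ 116.99*I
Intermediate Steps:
J(s) = 12*s² (J(s) = (6*(2*s))*s = (12*s)*s = 12*s²)
√(J(14)*4 - 23095) = √((12*14²)*4 - 23095) = √((12*196)*4 - 23095) = √(2352*4 - 23095) = √(9408 - 23095) = √(-13687) = I*√13687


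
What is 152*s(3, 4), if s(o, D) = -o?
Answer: -456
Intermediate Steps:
152*s(3, 4) = 152*(-1*3) = 152*(-3) = -456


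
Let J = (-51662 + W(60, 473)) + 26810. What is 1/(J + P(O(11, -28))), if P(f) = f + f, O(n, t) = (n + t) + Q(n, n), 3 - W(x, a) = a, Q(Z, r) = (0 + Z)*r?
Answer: -1/25114 ≈ -3.9818e-5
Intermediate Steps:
Q(Z, r) = Z*r
W(x, a) = 3 - a
O(n, t) = n + t + n**2 (O(n, t) = (n + t) + n*n = (n + t) + n**2 = n + t + n**2)
J = -25322 (J = (-51662 + (3 - 1*473)) + 26810 = (-51662 + (3 - 473)) + 26810 = (-51662 - 470) + 26810 = -52132 + 26810 = -25322)
P(f) = 2*f
1/(J + P(O(11, -28))) = 1/(-25322 + 2*(11 - 28 + 11**2)) = 1/(-25322 + 2*(11 - 28 + 121)) = 1/(-25322 + 2*104) = 1/(-25322 + 208) = 1/(-25114) = -1/25114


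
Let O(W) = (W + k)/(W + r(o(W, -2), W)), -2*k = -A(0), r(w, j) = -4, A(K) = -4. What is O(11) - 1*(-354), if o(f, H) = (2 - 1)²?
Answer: 2487/7 ≈ 355.29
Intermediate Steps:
o(f, H) = 1 (o(f, H) = 1² = 1)
k = -2 (k = -(-1)*(-4)/2 = -½*4 = -2)
O(W) = (-2 + W)/(-4 + W) (O(W) = (W - 2)/(W - 4) = (-2 + W)/(-4 + W))
O(11) - 1*(-354) = (-2 + 11)/(-4 + 11) - 1*(-354) = 9/7 + 354 = 2487/7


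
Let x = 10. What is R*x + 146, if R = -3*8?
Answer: -94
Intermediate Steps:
R = -24
R*x + 146 = -24*10 + 146 = -240 + 146 = -94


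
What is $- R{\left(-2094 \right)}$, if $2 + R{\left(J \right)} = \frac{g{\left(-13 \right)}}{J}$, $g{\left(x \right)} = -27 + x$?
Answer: $\frac{2074}{1047} \approx 1.9809$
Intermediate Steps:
$R{\left(J \right)} = -2 - \frac{40}{J}$ ($R{\left(J \right)} = -2 + \frac{-27 - 13}{J} = -2 - \frac{40}{J}$)
$- R{\left(-2094 \right)} = - (-2 - \frac{40}{-2094}) = - (-2 - - \frac{20}{1047}) = - (-2 + \frac{20}{1047}) = \left(-1\right) \left(- \frac{2074}{1047}\right) = \frac{2074}{1047}$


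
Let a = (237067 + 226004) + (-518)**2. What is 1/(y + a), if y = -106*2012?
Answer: 1/518123 ≈ 1.9300e-6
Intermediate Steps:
a = 731395 (a = 463071 + 268324 = 731395)
y = -213272
1/(y + a) = 1/(-213272 + 731395) = 1/518123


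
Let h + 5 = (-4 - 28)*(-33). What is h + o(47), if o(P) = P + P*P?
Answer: 3307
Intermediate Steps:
o(P) = P + P**2
h = 1051 (h = -5 + (-4 - 28)*(-33) = -5 - 32*(-33) = -5 + 1056 = 1051)
h + o(47) = 1051 + 47*(1 + 47) = 1051 + 47*48 = 1051 + 2256 = 3307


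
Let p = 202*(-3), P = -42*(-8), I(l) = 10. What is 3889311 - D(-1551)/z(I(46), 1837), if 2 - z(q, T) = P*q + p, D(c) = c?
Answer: 10703382321/2752 ≈ 3.8893e+6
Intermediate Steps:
P = 336
p = -606
z(q, T) = 608 - 336*q (z(q, T) = 2 - (336*q - 606) = 2 - (-606 + 336*q) = 2 + (606 - 336*q) = 608 - 336*q)
3889311 - D(-1551)/z(I(46), 1837) = 3889311 - (-1551)/(608 - 336*10) = 3889311 - (-1551)/(608 - 3360) = 3889311 - (-1551)/(-2752) = 3889311 - (-1551)*(-1)/2752 = 3889311 - 1*1551/2752 = 3889311 - 1551/2752 = 10703382321/2752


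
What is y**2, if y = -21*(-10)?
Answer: 44100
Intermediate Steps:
y = 210
y**2 = 210**2 = 44100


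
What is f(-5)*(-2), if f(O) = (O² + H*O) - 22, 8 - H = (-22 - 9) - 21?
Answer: 594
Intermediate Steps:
H = 60 (H = 8 - ((-22 - 9) - 21) = 8 - (-31 - 21) = 8 - 1*(-52) = 8 + 52 = 60)
f(O) = -22 + O² + 60*O (f(O) = (O² + 60*O) - 22 = -22 + O² + 60*O)
f(-5)*(-2) = (-22 + (-5)² + 60*(-5))*(-2) = (-22 + 25 - 300)*(-2) = -297*(-2) = 594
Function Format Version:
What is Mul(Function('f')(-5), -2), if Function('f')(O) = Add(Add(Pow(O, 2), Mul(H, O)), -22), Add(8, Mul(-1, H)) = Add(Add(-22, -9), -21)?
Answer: 594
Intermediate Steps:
H = 60 (H = Add(8, Mul(-1, Add(Add(-22, -9), -21))) = Add(8, Mul(-1, Add(-31, -21))) = Add(8, Mul(-1, -52)) = Add(8, 52) = 60)
Function('f')(O) = Add(-22, Pow(O, 2), Mul(60, O)) (Function('f')(O) = Add(Add(Pow(O, 2), Mul(60, O)), -22) = Add(-22, Pow(O, 2), Mul(60, O)))
Mul(Function('f')(-5), -2) = Mul(Add(-22, Pow(-5, 2), Mul(60, -5)), -2) = Mul(Add(-22, 25, -300), -2) = Mul(-297, -2) = 594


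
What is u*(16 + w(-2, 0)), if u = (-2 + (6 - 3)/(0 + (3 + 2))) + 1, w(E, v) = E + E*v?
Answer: -28/5 ≈ -5.6000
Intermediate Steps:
u = -2/5 (u = (-2 + 3/(0 + 5)) + 1 = (-2 + 3/5) + 1 = -7/5 + 1 = -2/5 ≈ -0.40000)
u*(16 + w(-2, 0)) = -2*(16 - 2*(1 + 0))/5 = -2*(16 - 2*1)/5 = -2*(16 - 2)/5 = -2/5*14 = -28/5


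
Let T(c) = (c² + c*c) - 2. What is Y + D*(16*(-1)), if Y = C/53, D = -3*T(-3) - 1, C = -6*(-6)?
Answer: 41588/53 ≈ 784.68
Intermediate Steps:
C = 36
T(c) = -2 + 2*c² (T(c) = (c² + c²) - 2 = 2*c² - 2 = -2 + 2*c²)
D = -49 (D = -3*(-2 + 2*(-3)²) - 1 = -3*(-2 + 2*9) - 1 = -3*(-2 + 18) - 1 = -3*16 - 1 = -48 - 1 = -49)
Y = 36/53 ≈ 0.67924
Y + D*(16*(-1)) = 36/53 - 784*(-1) = 36/53 - 49*(-16) = 36/53 + 784 = 41588/53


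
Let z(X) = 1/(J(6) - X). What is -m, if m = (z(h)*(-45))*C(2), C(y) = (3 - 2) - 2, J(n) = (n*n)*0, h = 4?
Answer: 45/4 ≈ 11.250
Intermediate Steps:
J(n) = 0 (J(n) = n**2*0 = 0)
C(y) = -1 (C(y) = 1 - 2 = -1)
z(X) = -1/X (z(X) = 1/(0 - X) = 1/(-X) = -1/X)
m = -45/4 (m = (-1/4*(-45))*(-1) = (-1*1/4*(-45))*(-1) = -1/4*(-45)*(-1) = (45/4)*(-1) = -45/4 ≈ -11.250)
-m = -1*(-45/4) = 45/4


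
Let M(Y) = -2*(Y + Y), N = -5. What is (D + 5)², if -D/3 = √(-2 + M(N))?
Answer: 187 - 90*√2 ≈ 59.721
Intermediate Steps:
M(Y) = -4*Y
D = -9*√2 (D = -3*√(-2 - 4*(-5)) = -3*√(-2 + 20) = -9*√2 ≈ -12.728)
(D + 5)² = (-9*√2 + 5)² = (5 - 9*√2)²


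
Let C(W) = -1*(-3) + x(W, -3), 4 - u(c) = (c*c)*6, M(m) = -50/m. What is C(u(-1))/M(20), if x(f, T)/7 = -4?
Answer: 10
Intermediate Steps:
x(f, T) = -28 (x(f, T) = 7*(-4) = -28)
u(c) = 4 - 6*c**2 (u(c) = 4 - c*c*6 = 4 - c**2*6 = 4 - 6*c**2)
C(W) = -25 (C(W) = -1*(-3) - 28 = 3 - 28 = -25)
C(u(-1))/M(20) = -25/((-50/20)) = -25/((-50*1/20)) = -25/(-5/2) = -25*(-2/5) = 10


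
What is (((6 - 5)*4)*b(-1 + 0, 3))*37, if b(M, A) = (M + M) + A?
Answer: 148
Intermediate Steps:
b(M, A) = A + 2*M (b(M, A) = 2*M + A = A + 2*M)
(((6 - 5)*4)*b(-1 + 0, 3))*37 = (((6 - 5)*4)*(3 + 2*(-1 + 0)))*37 = ((1*4)*(3 + 2*(-1)))*37 = (4*(3 - 2))*37 = (4*1)*37 = 4*37 = 148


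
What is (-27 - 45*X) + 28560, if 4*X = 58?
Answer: 55761/2 ≈ 27881.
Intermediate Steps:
X = 29/2 (X = (¼)*58 = 29/2 ≈ 14.500)
(-27 - 45*X) + 28560 = (-27 - 45*29/2) + 28560 = (-27 - 1305/2) + 28560 = -1359/2 + 28560 = 55761/2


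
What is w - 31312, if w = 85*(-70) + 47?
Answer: -37215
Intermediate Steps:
w = -5903 (w = -5950 + 47 = -5903)
w - 31312 = -5903 - 31312 = -37215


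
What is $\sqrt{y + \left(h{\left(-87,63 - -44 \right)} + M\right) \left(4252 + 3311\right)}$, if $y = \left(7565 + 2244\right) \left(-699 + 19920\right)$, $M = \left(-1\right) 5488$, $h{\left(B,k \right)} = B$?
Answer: $6 \sqrt{4065974} \approx 12099.0$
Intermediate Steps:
$M = -5488$
$y = 188538789$ ($y = 9809 \cdot 19221 = 188538789$)
$\sqrt{y + \left(h{\left(-87,63 - -44 \right)} + M\right) \left(4252 + 3311\right)} = \sqrt{188538789 + \left(-87 - 5488\right) \left(4252 + 3311\right)} = \sqrt{188538789 - 42163725} = \sqrt{146375064} = 6 \sqrt{4065974}$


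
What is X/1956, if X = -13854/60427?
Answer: -2309/19699202 ≈ -0.00011721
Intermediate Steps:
X = -13854/60427 (X = -13854*1/60427 = -13854/60427 ≈ -0.22927)
X/1956 = -13854/60427/1956 = -13854/60427*1/1956 = -2309/19699202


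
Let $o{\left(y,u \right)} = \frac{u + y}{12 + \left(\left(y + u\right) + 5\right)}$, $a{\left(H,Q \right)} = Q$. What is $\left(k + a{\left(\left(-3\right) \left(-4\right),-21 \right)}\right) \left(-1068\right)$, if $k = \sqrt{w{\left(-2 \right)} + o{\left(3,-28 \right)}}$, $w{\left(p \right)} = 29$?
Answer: $22428 - 267 \sqrt{514} \approx 16375.0$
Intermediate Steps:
$o{\left(y,u \right)} = \frac{u + y}{17 + u + y}$ ($o{\left(y,u \right)} = \frac{u + y}{12 + \left(\left(u + y\right) + 5\right)} = \frac{u + y}{12 + \left(5 + u + y\right)} = \frac{u + y}{17 + u + y}$)
$k = \frac{\sqrt{514}}{4}$ ($k = \sqrt{29 + \frac{-28 + 3}{17 - 28 + 3}} = \sqrt{29 + \frac{1}{-8} \left(-25\right)} = \sqrt{29 - - \frac{25}{8}} = \sqrt{29 + \frac{25}{8}} = \sqrt{\frac{257}{8}} = \frac{\sqrt{514}}{4} \approx 5.6679$)
$\left(k + a{\left(\left(-3\right) \left(-4\right),-21 \right)}\right) \left(-1068\right) = \left(\frac{\sqrt{514}}{4} - 21\right) \left(-1068\right) = \left(-21 + \frac{\sqrt{514}}{4}\right) \left(-1068\right) = 22428 - 267 \sqrt{514}$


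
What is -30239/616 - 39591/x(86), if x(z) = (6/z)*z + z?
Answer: -617501/1288 ≈ -479.43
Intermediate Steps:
x(z) = 6 + z
-30239/616 - 39591/x(86) = -30239/616 - 39591/(6 + 86) = -30239*1/616 - 39591/92 = -2749/56 - 39591*1/92 = -2749/56 - 39591/92 = -617501/1288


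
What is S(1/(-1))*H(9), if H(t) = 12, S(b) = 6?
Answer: 72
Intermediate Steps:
S(1/(-1))*H(9) = 6*12 = 72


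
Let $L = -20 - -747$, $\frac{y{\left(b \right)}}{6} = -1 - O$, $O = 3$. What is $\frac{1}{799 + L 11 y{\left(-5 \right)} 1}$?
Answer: $- \frac{1}{191129} \approx -5.2321 \cdot 10^{-6}$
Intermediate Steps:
$y{\left(b \right)} = -24$ ($y{\left(b \right)} = 6 \left(-1 - 3\right) = 6 \left(-4\right) = -24$)
$L = 727$ ($L = -20 + 747 = 727$)
$\frac{1}{799 + L 11 y{\left(-5 \right)} 1} = \frac{1}{799 + 727 \cdot 11 \left(-24\right) 1} = \frac{1}{799 + 727 \left(\left(-264\right) 1\right)} = \frac{1}{799 + 727 \left(-264\right)} = \frac{1}{799 - 191928} = \frac{1}{-191129} = - \frac{1}{191129}$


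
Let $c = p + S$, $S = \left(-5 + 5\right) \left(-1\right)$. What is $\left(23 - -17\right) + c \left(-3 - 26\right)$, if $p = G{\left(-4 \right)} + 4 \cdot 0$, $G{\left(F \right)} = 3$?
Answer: $-47$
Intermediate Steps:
$S = 0$ ($S = 0 \left(-1\right) = 0$)
$p = 3$ ($p = 3 + 4 \cdot 0 = 3 + 0 = 3$)
$c = 3$ ($c = 3 + 0 = 3$)
$\left(23 - -17\right) + c \left(-3 - 26\right) = \left(23 - -17\right) + 3 \left(-3 - 26\right) = \left(23 + 17\right) + 3 \left(-3 - 26\right) = 40 + 3 \left(-29\right) = 40 - 87 = -47$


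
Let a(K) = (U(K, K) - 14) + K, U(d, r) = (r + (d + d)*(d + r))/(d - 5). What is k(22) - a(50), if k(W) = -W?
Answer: -844/3 ≈ -281.33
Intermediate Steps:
U(d, r) = (r + 2*d*(d + r))/(-5 + d) (U(d, r) = (r + (2*d)*(d + r))/(-5 + d) = (r + 2*d*(d + r))/(-5 + d))
a(K) = -14 + K + (K + 4*K**2)/(-5 + K) (a(K) = ((K + 2*K**2 + 2*K*K)/(-5 + K) - 14) + K = ((K + 2*K**2 + 2*K**2)/(-5 + K) - 14) + K = ((K + 4*K**2)/(-5 + K) - 14) + K = (-14 + (K + 4*K**2)/(-5 + K)) + K = -14 + K + (K + 4*K**2)/(-5 + K))
k(22) - a(50) = -1*22 - (70 - 18*50 + 5*50**2)/(-5 + 50) = -22 - (70 - 900 + 5*2500)/45 = -22 - (70 - 900 + 12500)/45 = -22 - 11670/45 = -22 - 1*778/3 = -22 - 778/3 = -844/3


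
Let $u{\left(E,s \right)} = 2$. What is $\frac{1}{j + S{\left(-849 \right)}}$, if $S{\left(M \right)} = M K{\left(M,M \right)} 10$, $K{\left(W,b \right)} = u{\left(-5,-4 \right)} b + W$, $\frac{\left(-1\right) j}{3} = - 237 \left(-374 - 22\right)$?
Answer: $\frac{1}{21342474} \approx 4.6855 \cdot 10^{-8}$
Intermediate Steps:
$j = -281556$ ($j = - 3 \left(- 237 \left(-374 - 22\right)\right) = - 3 \left(\left(-237\right) \left(-396\right)\right) = \left(-3\right) 93852 = -281556$)
$K{\left(W,b \right)} = W + 2 b$ ($K{\left(W,b \right)} = 2 b + W = W + 2 b$)
$S{\left(M \right)} = 30 M^{2}$ ($S{\left(M \right)} = M \left(M + 2 M\right) 10 = M 3 M 10 = 3 M^{2} \cdot 10 = 30 M^{2}$)
$\frac{1}{j + S{\left(-849 \right)}} = \frac{1}{-281556 + 30 \left(-849\right)^{2}} = \frac{1}{-281556 + 30 \cdot 720801} = \frac{1}{-281556 + 21624030} = \frac{1}{21342474}$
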